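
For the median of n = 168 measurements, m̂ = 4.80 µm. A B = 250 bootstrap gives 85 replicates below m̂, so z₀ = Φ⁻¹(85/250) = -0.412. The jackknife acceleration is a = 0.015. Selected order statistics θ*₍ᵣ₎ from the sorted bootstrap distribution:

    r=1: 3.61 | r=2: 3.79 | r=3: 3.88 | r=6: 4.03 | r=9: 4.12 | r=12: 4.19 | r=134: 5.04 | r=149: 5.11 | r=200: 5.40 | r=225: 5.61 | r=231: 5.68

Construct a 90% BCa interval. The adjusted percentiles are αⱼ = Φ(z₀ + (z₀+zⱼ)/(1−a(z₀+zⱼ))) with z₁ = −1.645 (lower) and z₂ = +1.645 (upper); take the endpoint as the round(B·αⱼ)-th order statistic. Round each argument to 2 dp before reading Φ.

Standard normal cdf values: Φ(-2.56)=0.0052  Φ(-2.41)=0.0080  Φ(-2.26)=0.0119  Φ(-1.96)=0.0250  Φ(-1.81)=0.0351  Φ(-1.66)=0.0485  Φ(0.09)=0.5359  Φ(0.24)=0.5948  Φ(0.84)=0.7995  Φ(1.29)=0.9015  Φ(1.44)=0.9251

(3.79, 5.40)

Lower: z₀ + z₁ = -0.412 + (-1.645) = -2.057; 1 − a(z₀+z₁) = 1 − (0.015)(-2.057) = 1.0309; argument = -0.412 + (-2.057)/1.0309 = -2.4074 → -2.41.
α₁ = Φ(-2.41) = 0.0080; rank = round(250 × 0.0080) = 2; θ*₍2₎ = 3.79.
Upper: z₀ + z₂ = 1.233; 1 − a(z₀+z₂) = 0.9815; argument = 0.8442 → 0.84; α₂ = 0.7995; rank = 200; θ*₍200₎ = 5.40.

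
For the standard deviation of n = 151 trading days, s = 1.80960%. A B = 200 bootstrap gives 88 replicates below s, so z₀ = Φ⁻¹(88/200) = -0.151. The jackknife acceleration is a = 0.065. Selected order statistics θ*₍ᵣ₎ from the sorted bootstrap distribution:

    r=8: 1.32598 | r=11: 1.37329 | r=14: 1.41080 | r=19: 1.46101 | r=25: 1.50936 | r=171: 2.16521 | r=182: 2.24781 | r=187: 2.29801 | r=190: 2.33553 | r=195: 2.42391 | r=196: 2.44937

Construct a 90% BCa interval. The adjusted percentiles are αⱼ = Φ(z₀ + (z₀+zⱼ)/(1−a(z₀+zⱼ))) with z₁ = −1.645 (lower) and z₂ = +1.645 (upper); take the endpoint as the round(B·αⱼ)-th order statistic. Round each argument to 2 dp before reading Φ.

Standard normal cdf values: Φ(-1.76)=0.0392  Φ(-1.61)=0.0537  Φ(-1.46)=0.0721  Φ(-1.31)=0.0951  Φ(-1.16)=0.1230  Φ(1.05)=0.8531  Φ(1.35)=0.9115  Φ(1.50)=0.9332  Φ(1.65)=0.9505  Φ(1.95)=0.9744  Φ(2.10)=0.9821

(1.32598, 2.29801)

Lower: z₀ + z₁ = -0.151 + (-1.645) = -1.796; 1 − a(z₀+z₁) = 1 − (0.065)(-1.796) = 1.1167; argument = -0.151 + (-1.796)/1.1167 = -1.7593 → -1.76.
α₁ = Φ(-1.76) = 0.0392; rank = round(200 × 0.0392) = 8; θ*₍8₎ = 1.32598.
Upper: z₀ + z₂ = 1.494; 1 − a(z₀+z₂) = 0.9029; argument = 1.5037 → 1.50; α₂ = 0.9332; rank = 187; θ*₍187₎ = 2.29801.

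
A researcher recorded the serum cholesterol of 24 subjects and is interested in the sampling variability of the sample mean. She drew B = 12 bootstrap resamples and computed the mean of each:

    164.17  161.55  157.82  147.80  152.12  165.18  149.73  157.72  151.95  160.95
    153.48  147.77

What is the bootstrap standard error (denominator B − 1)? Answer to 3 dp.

SE* = 6.212

Bootstrap SE is the standard deviation of the 12 replicate means.
Mean of replicates: (164.17 + 161.55 + 157.82 + 147.80 + 152.12 + 165.18 + 149.73 + 157.72 + 151.95 + 160.95 + 153.48 + 147.77) / 12 = 1870.2400 / 12 = 155.8533
Sum of squared deviations: (+8.3167)² + (+5.6967)² + (+1.9667)² + (−8.0533)² + (−3.7333)² + (+9.3267)² + (−6.1233)² + (+1.8667)² + (−3.9033)² + (+5.0967)² + (−2.3733)² + (−8.0833)² = 424.4321
Variance = 424.4321 / 11 = 38.5847
SE* = √38.5847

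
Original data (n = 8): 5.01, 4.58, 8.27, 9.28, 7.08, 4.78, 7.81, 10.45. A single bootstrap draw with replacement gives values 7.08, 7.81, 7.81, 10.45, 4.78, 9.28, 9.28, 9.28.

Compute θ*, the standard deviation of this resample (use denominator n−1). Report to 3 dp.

θ* = 1.765

Mean = 8.2212; sum of squared deviations = 21.8131
s² = 21.8131 / 7 = 3.1162
s = √3.1162 = 1.765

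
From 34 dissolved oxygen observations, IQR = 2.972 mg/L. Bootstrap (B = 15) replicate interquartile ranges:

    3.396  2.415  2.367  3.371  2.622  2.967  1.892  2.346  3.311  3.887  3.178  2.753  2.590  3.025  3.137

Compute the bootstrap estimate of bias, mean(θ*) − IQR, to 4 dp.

mean(θ*) = (3.396 + 2.415 + 2.367 + 3.371 + 2.622 + 2.967 + 1.892 + 2.346 + 3.311 + 3.887 + 3.178 + 2.753 + 2.590 + 3.025 + 3.137) / 15 = 2.88380
bias = 2.88380 − 2.972

bias = −0.0882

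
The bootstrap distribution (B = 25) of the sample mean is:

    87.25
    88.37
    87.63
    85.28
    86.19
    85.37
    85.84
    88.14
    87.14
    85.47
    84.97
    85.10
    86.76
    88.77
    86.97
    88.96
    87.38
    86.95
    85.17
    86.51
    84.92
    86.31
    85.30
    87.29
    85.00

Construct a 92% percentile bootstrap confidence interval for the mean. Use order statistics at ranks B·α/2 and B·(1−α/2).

Sorted replicates: 84.92, 84.97, 85.00, 85.10, 85.17, 85.28, 85.30, 85.37, 85.47, 85.84, 86.19, 86.31, 86.51, 86.76, 86.95, 86.97, 87.14, 87.25, 87.29, 87.38, 87.63, 88.14, 88.37, 88.77, 88.96
α = 0.08; lower rank = 25 × 0.040 = 1; upper rank = 25 × 0.960 = 24.
The 1st smallest replicate is 84.92; the 24th is 88.77.

(84.92, 88.77)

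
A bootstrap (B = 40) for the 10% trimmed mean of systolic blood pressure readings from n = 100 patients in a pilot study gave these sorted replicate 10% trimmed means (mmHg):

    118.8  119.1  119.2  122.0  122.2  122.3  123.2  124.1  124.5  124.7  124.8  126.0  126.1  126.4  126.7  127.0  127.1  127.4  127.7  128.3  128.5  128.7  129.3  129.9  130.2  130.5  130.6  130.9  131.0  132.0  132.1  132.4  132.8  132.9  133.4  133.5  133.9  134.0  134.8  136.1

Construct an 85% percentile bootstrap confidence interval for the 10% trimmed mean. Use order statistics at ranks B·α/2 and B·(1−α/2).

α = 0.15; lower rank = 40 × 0.075 = 3; upper rank = 40 × 0.925 = 37.
The 3rd smallest replicate is 119.2; the 37th is 133.9.

(119.2, 133.9)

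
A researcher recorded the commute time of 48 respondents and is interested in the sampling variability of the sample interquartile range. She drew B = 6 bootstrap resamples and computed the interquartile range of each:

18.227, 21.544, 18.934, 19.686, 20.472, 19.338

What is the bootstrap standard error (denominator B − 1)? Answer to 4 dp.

Bootstrap SE is the standard deviation of the 6 replicate interquartile ranges.
Mean of replicates: (18.227 + 21.544 + 18.934 + 19.686 + 20.472 + 19.338) / 6 = 118.20100 / 6 = 19.70017
Sum of squared deviations: (−1.47317)² + (+1.84383)² + (−0.76617)² + (−0.01417)² + (+0.77183)² + (−0.36217)² = 6.88404
Variance = 6.88404 / 5 = 1.37681
SE* = √1.37681

SE* = 1.1734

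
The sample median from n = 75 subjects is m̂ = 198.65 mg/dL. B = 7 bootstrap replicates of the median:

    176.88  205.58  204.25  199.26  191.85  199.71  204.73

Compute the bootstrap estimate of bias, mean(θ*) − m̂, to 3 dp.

bias = −1.184

mean(θ*) = (176.88 + 205.58 + 204.25 + 199.26 + 191.85 + 199.71 + 204.73) / 7 = 197.4657
bias = 197.4657 − 198.65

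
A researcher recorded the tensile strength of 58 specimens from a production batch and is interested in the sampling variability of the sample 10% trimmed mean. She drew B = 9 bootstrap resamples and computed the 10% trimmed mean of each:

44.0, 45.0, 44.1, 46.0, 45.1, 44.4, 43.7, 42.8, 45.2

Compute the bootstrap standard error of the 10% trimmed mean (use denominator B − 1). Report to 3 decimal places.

SE* = 0.955

Bootstrap SE is the standard deviation of the 9 replicate 10% trimmed means.
Mean of replicates: (44.0 + 45.0 + 44.1 + 46.0 + 45.1 + 44.4 + 43.7 + 42.8 + 45.2) / 9 = 400.3000 / 9 = 44.4778
Sum of squared deviations: (−0.4778)² + (+0.5222)² + (−0.3778)² + (+1.5222)² + (+0.6222)² + (−0.0778)² + (−0.7778)² + (−1.6778)² + (+0.7222)² = 7.2956
Variance = 7.2956 / 8 = 0.9119
SE* = √0.9119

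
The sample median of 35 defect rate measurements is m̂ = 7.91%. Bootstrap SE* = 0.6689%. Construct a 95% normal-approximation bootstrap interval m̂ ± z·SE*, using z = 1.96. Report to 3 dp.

(6.599, 9.221)

Margin = 1.96 × 0.6689 = 1.3110
Interval: 7.91 ± 1.3110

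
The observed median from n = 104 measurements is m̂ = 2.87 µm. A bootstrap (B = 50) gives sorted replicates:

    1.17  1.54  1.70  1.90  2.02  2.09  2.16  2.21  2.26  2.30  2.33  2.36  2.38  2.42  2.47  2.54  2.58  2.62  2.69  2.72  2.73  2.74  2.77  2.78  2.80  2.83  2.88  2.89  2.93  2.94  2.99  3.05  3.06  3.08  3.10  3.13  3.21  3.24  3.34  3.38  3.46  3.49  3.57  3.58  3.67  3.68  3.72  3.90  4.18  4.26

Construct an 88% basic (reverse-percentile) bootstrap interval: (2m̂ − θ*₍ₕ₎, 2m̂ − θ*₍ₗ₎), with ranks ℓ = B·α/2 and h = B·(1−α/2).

(2.02, 4.04)

Percentile endpoints at ranks 3 and 47: θ*₍3₎ = 1.70, θ*₍47₎ = 3.72.
Basic interval reflects these around m̂:
  lower = 2 × 2.87 − 3.72 = 2.02
  upper = 2 × 2.87 − 1.70 = 4.04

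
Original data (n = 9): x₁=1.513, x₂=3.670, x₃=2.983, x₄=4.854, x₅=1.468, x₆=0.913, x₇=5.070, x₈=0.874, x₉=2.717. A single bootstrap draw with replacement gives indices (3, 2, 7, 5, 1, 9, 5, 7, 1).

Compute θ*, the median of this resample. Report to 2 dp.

Resample values: 2.983, 3.670, 5.070, 1.468, 1.513, 2.717, 1.468, 5.070, 1.513.
Sorted: 1.468, 1.468, 1.513, 1.513, 2.717, 2.983, 3.670, 5.070, 5.070
Median = middle value = 2.72

θ* = 2.72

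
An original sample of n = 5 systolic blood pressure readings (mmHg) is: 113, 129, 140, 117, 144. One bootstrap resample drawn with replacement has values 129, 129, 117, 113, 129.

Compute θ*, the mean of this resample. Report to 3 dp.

θ* = 123.400

Mean = (129 + 129 + 117 + 113 + 129) / 5 = 617.0 / 5 = 123.400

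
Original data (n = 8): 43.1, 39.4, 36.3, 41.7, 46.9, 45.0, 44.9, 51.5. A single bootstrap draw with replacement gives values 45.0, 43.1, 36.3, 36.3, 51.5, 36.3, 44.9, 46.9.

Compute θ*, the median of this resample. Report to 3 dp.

Sorted: 36.3, 36.3, 36.3, 43.1, 44.9, 45.0, 46.9, 51.5
Median = average of the two middle values = 44.000

θ* = 44.000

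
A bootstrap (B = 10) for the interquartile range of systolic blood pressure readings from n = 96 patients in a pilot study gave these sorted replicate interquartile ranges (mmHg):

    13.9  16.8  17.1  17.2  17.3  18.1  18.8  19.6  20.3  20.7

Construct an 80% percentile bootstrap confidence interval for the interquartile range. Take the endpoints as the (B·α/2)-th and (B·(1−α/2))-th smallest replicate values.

(13.9, 20.3)

α = 0.20; lower rank = 10 × 0.100 = 1; upper rank = 10 × 0.900 = 9.
The 1st smallest replicate is 13.9; the 9th is 20.3.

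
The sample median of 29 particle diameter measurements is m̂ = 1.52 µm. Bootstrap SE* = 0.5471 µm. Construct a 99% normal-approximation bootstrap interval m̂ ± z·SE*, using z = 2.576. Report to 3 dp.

(0.111, 2.929)

Margin = 2.576 × 0.5471 = 1.4093
Interval: 1.52 ± 1.4093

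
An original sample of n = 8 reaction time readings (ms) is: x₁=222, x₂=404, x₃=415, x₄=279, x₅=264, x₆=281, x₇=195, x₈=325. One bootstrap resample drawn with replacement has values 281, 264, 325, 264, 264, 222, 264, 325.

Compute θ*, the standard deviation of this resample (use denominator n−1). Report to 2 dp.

Mean = 276.1250; sum of squared deviations = 8318.8750
s² = 8318.8750 / 7 = 1188.4107
s = √1188.4107 = 34.47

θ* = 34.47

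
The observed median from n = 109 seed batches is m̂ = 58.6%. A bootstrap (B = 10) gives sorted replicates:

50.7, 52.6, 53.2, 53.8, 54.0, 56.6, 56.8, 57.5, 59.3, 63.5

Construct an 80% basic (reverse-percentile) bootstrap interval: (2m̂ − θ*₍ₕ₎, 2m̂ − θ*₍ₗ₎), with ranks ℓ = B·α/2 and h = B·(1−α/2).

(57.9, 66.5)

Percentile endpoints at ranks 1 and 9: θ*₍1₎ = 50.7, θ*₍9₎ = 59.3.
Basic interval reflects these around m̂:
  lower = 2 × 58.6 − 59.3 = 57.9
  upper = 2 × 58.6 − 50.7 = 66.5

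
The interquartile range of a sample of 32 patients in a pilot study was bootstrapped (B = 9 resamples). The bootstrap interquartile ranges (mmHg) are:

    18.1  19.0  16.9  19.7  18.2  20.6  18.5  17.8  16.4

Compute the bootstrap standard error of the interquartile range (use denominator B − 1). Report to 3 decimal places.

SE* = 1.305

Bootstrap SE is the standard deviation of the 9 replicate interquartile ranges.
Mean of replicates: (18.1 + 19.0 + 16.9 + 19.7 + 18.2 + 20.6 + 18.5 + 17.8 + 16.4) / 9 = 165.2000 / 9 = 18.3556
Sum of squared deviations: (−0.2556)² + (+0.6444)² + (−1.4556)² + (+1.3444)² + (−0.1556)² + (+2.2444)² + (+0.1444)² + (−0.5556)² + (−1.9556)² = 13.6222
Variance = 13.6222 / 8 = 1.7028
SE* = √1.7028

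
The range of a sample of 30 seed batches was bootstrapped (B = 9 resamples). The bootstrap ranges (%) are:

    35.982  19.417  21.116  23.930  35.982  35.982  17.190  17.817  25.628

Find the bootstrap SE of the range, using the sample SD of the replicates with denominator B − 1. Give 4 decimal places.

Bootstrap SE is the standard deviation of the 9 replicate ranges.
Mean of replicates: (35.982 + 19.417 + 21.116 + 23.930 + 35.982 + 35.982 + 17.190 + 17.817 + 25.628) / 9 = 233.04400 / 9 = 25.89378
Sum of squared deviations: (+10.08822)² + (−6.47678)² + (−4.77778)² + (−1.96378)² + (+10.08822)² + (+10.08822)² + (−8.70378)² + (−8.07678)² + (−0.26578)² = 515.00964
Variance = 515.00964 / 8 = 64.37621
SE* = √64.37621

SE* = 8.0235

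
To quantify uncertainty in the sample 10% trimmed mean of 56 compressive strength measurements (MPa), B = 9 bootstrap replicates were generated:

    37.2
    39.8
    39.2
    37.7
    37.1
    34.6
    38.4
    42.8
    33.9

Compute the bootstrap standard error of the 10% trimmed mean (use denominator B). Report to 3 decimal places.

Bootstrap SE is the standard deviation of the 9 replicate 10% trimmed means.
Mean of replicates: (37.2 + 39.8 + 39.2 + 37.7 + 37.1 + 34.6 + 38.4 + 42.8 + 33.9) / 9 = 340.7000 / 9 = 37.8556
Sum of squared deviations: (−0.6556)² + (+1.9444)² + (+1.3444)² + (−0.1556)² + (−0.7556)² + (−3.2556)² + (+0.5444)² + (+4.9444)² + (−3.9556)² = 57.6022
Variance = 57.6022 / 9 = 6.4002
SE* = √6.4002

SE* = 2.530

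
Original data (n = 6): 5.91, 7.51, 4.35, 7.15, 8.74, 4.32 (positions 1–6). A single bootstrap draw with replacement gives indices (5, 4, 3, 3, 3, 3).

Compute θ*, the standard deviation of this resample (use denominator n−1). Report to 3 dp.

Resample values: 8.74, 7.15, 4.35, 4.35, 4.35, 4.35.
Mean = 5.5483; sum of squared deviations = 18.4961
s² = 18.4961 / 5 = 3.6992
s = √3.6992 = 1.923

θ* = 1.923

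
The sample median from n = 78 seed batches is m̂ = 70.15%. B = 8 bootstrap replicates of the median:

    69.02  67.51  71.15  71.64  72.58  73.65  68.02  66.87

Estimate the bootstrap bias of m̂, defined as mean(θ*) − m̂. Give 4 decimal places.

mean(θ*) = (69.02 + 67.51 + 71.15 + 71.64 + 72.58 + 73.65 + 68.02 + 66.87) / 8 = 70.05500
bias = 70.05500 − 70.15

bias = −0.0950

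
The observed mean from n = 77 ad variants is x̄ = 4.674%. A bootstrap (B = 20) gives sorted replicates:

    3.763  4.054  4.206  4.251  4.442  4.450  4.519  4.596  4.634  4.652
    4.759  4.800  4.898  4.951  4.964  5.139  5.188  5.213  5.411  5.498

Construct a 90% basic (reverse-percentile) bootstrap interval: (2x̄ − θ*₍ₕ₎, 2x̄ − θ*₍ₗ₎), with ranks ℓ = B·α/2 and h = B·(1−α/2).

Percentile endpoints at ranks 1 and 19: θ*₍1₎ = 3.763, θ*₍19₎ = 5.411.
Basic interval reflects these around x̄:
  lower = 2 × 4.674 − 5.411 = 3.937
  upper = 2 × 4.674 − 3.763 = 5.585

(3.937, 5.585)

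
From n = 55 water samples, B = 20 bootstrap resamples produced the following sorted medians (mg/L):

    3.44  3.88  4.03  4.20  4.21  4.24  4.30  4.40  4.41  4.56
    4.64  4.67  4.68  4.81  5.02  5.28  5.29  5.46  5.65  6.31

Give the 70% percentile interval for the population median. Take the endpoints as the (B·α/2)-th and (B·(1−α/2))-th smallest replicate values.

(4.03, 5.29)

α = 0.30; lower rank = 20 × 0.150 = 3; upper rank = 20 × 0.850 = 17.
The 3rd smallest replicate is 4.03; the 17th is 5.29.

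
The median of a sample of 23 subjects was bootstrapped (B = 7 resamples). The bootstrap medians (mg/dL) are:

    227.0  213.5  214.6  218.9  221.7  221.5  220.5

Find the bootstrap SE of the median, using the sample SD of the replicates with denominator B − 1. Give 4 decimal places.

Bootstrap SE is the standard deviation of the 7 replicate medians.
Mean of replicates: (227.0 + 213.5 + 214.6 + 218.9 + 221.7 + 221.5 + 220.5) / 7 = 1537.70000 / 7 = 219.67143
Sum of squared deviations: (+7.32857)² + (−6.17143)² + (−5.07143)² + (−0.77143)² + (+2.02857)² + (+1.82857)² + (+0.82857)² = 126.25429
Variance = 126.25429 / 6 = 21.04238
SE* = √21.04238

SE* = 4.5872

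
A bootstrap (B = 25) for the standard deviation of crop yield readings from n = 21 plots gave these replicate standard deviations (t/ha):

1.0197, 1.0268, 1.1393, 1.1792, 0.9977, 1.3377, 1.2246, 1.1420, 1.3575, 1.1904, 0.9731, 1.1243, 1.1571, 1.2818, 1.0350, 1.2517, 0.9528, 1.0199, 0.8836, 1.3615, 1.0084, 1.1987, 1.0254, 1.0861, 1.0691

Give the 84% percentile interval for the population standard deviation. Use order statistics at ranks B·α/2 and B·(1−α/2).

(0.9528, 1.3377)

Sorted replicates: 0.8836, 0.9528, 0.9731, 0.9977, 1.0084, 1.0197, 1.0199, 1.0254, 1.0268, 1.0350, 1.0691, 1.0861, 1.1243, 1.1393, 1.1420, 1.1571, 1.1792, 1.1904, 1.1987, 1.2246, 1.2517, 1.2818, 1.3377, 1.3575, 1.3615
α = 0.16; lower rank = 25 × 0.080 = 2; upper rank = 25 × 0.920 = 23.
The 2nd smallest replicate is 0.9528; the 23rd is 1.3377.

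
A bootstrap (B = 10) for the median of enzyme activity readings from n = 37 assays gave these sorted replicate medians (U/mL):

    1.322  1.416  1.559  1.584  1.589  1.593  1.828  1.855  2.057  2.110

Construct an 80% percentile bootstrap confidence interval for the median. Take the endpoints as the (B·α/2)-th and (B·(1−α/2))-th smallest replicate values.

α = 0.20; lower rank = 10 × 0.100 = 1; upper rank = 10 × 0.900 = 9.
The 1st smallest replicate is 1.322; the 9th is 2.057.

(1.322, 2.057)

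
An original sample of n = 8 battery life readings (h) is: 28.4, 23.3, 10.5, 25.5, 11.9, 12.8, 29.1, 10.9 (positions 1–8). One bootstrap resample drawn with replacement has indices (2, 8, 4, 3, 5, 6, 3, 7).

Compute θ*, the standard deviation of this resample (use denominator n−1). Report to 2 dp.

θ* = 7.78

Resample values: 23.3, 10.9, 25.5, 10.5, 11.9, 12.8, 10.5, 29.1.
Mean = 16.8125; sum of squared deviations = 423.4288
s² = 423.4288 / 7 = 60.4898
s = √60.4898 = 7.78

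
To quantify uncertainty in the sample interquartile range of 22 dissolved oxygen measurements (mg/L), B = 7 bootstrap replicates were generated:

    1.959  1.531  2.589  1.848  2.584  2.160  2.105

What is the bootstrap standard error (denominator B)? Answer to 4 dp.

Bootstrap SE is the standard deviation of the 7 replicate interquartile ranges.
Mean of replicates: (1.959 + 1.531 + 2.589 + 1.848 + 2.584 + 2.160 + 2.105) / 7 = 14.77600 / 7 = 2.11086
Sum of squared deviations: (−0.15186)² + (−0.57986)² + (+0.47814)² + (−0.26286)² + (+0.47314)² + (+0.04914)² + (−0.00586)² = 0.88332
Variance = 0.88332 / 7 = 0.12619
SE* = √0.12619

SE* = 0.3552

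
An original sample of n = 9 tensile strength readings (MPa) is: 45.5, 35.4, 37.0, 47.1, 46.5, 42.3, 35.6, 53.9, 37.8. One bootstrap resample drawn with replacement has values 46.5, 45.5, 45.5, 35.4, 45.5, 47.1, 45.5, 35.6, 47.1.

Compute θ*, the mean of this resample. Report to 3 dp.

θ* = 43.744

Mean = (46.5 + 45.5 + 45.5 + 35.4 + 45.5 + 47.1 + 45.5 + 35.6 + 47.1) / 9 = 393.70 / 9 = 43.744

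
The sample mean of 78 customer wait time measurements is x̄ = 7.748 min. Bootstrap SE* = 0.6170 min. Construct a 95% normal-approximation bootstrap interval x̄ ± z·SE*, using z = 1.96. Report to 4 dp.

(6.5387, 8.9573)

Margin = 1.96 × 0.6170 = 1.20932
Interval: 7.748 ± 1.20932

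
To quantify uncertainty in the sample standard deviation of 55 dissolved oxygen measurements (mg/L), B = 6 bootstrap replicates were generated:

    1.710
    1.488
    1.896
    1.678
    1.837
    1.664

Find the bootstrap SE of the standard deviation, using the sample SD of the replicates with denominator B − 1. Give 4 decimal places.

SE* = 0.1436

Bootstrap SE is the standard deviation of the 6 replicate standard deviations.
Mean of replicates: (1.710 + 1.488 + 1.896 + 1.678 + 1.837 + 1.664) / 6 = 10.27300 / 6 = 1.71217
Sum of squared deviations: (−0.00217)² + (−0.22417)² + (+0.18383)² + (−0.03417)² + (+0.12483)² + (−0.04817)² = 0.10312
Variance = 0.10312 / 5 = 0.02062
SE* = √0.02062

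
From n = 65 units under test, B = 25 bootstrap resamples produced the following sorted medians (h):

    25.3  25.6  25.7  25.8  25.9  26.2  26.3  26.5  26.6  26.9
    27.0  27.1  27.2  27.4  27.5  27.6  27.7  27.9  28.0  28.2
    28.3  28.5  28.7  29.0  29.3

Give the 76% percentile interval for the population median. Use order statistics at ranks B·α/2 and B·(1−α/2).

(25.7, 28.5)

α = 0.24; lower rank = 25 × 0.120 = 3; upper rank = 25 × 0.880 = 22.
The 3rd smallest replicate is 25.7; the 22nd is 28.5.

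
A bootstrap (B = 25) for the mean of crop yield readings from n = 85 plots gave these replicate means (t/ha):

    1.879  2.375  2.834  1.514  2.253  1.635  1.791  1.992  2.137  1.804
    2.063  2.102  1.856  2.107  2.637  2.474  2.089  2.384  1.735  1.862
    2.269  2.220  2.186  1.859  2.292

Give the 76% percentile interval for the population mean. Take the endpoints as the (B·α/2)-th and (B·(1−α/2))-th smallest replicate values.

Sorted replicates: 1.514, 1.635, 1.735, 1.791, 1.804, 1.856, 1.859, 1.862, 1.879, 1.992, 2.063, 2.089, 2.102, 2.107, 2.137, 2.186, 2.220, 2.253, 2.269, 2.292, 2.375, 2.384, 2.474, 2.637, 2.834
α = 0.24; lower rank = 25 × 0.120 = 3; upper rank = 25 × 0.880 = 22.
The 3rd smallest replicate is 1.735; the 22nd is 2.384.

(1.735, 2.384)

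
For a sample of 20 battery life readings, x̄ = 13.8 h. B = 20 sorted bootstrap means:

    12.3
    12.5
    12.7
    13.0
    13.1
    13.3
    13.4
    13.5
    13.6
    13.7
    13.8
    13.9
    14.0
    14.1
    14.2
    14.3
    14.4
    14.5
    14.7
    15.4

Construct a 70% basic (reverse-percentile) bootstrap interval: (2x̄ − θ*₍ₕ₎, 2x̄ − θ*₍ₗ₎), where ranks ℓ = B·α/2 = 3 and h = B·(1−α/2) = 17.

(13.2, 14.9)

Percentile endpoints at ranks 3 and 17: θ*₍3₎ = 12.7, θ*₍17₎ = 14.4.
Basic interval reflects these around x̄:
  lower = 2 × 13.8 − 14.4 = 13.2
  upper = 2 × 13.8 − 12.7 = 14.9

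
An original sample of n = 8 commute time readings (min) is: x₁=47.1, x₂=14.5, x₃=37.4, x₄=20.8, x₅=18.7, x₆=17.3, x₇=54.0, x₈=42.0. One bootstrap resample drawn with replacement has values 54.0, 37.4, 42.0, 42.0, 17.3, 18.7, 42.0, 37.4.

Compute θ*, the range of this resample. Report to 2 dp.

Range = 54.0 − 17.3 = 36.70

θ* = 36.70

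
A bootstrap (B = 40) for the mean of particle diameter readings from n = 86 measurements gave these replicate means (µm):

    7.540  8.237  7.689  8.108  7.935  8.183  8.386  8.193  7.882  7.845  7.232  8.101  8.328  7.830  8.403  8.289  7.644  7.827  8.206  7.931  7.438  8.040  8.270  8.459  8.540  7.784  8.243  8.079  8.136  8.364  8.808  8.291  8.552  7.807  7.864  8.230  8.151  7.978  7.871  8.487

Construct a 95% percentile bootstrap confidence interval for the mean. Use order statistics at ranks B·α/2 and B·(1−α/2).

Sorted replicates: 7.232, 7.438, 7.540, 7.644, 7.689, 7.784, 7.807, 7.827, 7.830, 7.845, 7.864, 7.871, 7.882, 7.931, 7.935, 7.978, 8.040, 8.079, 8.101, 8.108, 8.136, 8.151, 8.183, 8.193, 8.206, 8.230, 8.237, 8.243, 8.270, 8.289, 8.291, 8.328, 8.364, 8.386, 8.403, 8.459, 8.487, 8.540, 8.552, 8.808
α = 0.05; lower rank = 40 × 0.025 = 1; upper rank = 40 × 0.975 = 39.
The 1st smallest replicate is 7.232; the 39th is 8.552.

(7.232, 8.552)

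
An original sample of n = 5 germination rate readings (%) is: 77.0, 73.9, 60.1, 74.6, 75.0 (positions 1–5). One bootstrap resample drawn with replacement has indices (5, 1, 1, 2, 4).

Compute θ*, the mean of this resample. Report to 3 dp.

Resample values: 75.0, 77.0, 77.0, 73.9, 74.6.
Mean = (75.0 + 77.0 + 77.0 + 73.9 + 74.6) / 5 = 377.50 / 5 = 75.500

θ* = 75.500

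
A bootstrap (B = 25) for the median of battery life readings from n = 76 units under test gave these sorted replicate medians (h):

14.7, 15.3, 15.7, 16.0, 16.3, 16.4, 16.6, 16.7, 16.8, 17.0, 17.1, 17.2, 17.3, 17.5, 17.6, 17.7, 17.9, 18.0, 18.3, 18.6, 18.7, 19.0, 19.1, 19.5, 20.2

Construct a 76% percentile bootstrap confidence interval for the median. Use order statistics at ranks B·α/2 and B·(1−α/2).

α = 0.24; lower rank = 25 × 0.120 = 3; upper rank = 25 × 0.880 = 22.
The 3rd smallest replicate is 15.7; the 22nd is 19.0.

(15.7, 19.0)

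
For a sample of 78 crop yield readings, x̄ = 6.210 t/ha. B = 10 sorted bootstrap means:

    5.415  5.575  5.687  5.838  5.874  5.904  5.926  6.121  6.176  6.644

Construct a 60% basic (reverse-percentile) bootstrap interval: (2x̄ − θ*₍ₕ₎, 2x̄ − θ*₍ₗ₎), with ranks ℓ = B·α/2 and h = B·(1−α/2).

Percentile endpoints at ranks 2 and 8: θ*₍2₎ = 5.575, θ*₍8₎ = 6.121.
Basic interval reflects these around x̄:
  lower = 2 × 6.210 − 6.121 = 6.299
  upper = 2 × 6.210 − 5.575 = 6.845

(6.299, 6.845)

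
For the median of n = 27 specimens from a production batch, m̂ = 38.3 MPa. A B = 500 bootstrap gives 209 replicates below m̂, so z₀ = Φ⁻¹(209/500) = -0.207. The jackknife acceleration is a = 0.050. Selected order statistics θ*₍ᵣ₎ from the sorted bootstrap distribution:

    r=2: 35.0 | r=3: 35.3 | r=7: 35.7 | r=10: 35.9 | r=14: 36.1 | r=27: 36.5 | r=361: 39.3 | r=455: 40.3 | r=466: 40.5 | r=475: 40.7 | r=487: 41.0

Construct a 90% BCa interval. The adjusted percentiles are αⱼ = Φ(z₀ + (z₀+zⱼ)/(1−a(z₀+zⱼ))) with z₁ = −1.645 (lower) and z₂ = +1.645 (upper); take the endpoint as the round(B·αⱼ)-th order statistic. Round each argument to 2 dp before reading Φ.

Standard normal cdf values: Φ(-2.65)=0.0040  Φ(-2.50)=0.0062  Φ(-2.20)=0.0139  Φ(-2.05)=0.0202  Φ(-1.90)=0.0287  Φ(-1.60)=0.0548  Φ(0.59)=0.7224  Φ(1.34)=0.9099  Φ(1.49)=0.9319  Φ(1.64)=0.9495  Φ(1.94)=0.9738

(36.1, 40.3)

Lower: z₀ + z₁ = -0.207 + (-1.645) = -1.852; 1 − a(z₀+z₁) = 1 − (0.050)(-1.852) = 1.0926; argument = -0.207 + (-1.852)/1.0926 = -1.9020 → -1.90.
α₁ = Φ(-1.90) = 0.0287; rank = round(500 × 0.0287) = 14; θ*₍14₎ = 36.1.
Upper: z₀ + z₂ = 1.438; 1 − a(z₀+z₂) = 0.9281; argument = 1.3424 → 1.34; α₂ = 0.9099; rank = 455; θ*₍455₎ = 40.3.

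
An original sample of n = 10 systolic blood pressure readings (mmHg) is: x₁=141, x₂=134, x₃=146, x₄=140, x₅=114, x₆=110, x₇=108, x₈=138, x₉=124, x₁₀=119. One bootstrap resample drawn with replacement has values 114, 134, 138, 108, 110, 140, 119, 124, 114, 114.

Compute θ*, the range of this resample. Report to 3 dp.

θ* = 32.000

Range = 140 − 108 = 32.000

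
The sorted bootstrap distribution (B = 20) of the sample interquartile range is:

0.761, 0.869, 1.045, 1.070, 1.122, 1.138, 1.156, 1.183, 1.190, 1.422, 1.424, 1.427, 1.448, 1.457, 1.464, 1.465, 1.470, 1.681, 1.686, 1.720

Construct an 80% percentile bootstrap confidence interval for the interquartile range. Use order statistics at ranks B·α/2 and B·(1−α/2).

(0.869, 1.681)

α = 0.20; lower rank = 20 × 0.100 = 2; upper rank = 20 × 0.900 = 18.
The 2nd smallest replicate is 0.869; the 18th is 1.681.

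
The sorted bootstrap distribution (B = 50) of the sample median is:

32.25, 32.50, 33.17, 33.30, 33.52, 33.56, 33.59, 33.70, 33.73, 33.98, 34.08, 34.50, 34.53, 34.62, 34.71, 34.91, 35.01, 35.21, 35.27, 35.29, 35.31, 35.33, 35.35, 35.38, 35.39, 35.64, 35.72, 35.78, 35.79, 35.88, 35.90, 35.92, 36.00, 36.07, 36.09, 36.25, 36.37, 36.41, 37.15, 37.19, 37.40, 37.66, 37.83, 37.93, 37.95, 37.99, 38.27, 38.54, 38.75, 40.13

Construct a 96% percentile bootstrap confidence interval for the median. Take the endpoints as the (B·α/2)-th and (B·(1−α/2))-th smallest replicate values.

α = 0.04; lower rank = 50 × 0.020 = 1; upper rank = 50 × 0.980 = 49.
The 1st smallest replicate is 32.25; the 49th is 38.75.

(32.25, 38.75)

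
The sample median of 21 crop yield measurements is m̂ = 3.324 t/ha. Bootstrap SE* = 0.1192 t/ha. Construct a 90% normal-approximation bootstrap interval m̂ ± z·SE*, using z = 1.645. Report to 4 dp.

Margin = 1.645 × 0.1192 = 0.19608
Interval: 3.324 ± 0.19608

(3.1279, 3.5201)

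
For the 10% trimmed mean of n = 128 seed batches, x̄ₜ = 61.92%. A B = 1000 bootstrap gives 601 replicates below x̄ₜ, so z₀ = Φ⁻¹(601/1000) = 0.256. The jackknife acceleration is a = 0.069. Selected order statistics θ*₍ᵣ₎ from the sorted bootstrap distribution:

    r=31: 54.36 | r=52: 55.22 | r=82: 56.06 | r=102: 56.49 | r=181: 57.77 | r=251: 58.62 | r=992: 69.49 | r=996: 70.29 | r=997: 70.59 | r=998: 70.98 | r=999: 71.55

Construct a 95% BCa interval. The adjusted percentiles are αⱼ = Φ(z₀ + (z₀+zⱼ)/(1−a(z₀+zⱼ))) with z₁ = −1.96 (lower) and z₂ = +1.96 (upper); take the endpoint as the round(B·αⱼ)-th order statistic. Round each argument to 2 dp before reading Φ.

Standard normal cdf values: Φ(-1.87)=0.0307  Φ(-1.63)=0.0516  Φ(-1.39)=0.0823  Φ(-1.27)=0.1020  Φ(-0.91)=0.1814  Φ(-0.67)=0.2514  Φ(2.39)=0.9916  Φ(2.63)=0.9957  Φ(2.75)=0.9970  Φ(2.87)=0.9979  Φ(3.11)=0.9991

(56.49, 70.98)

Lower: z₀ + z₁ = 0.256 + (-1.960) = -1.704; 1 − a(z₀+z₁) = 1 − (0.069)(-1.704) = 1.1176; argument = 0.256 + (-1.704)/1.1176 = -1.2687 → -1.27.
α₁ = Φ(-1.27) = 0.1020; rank = round(1000 × 0.1020) = 102; θ*₍102₎ = 56.49.
Upper: z₀ + z₂ = 2.216; 1 − a(z₀+z₂) = 0.8471; argument = 2.8720 → 2.87; α₂ = 0.9979; rank = 998; θ*₍998₎ = 70.98.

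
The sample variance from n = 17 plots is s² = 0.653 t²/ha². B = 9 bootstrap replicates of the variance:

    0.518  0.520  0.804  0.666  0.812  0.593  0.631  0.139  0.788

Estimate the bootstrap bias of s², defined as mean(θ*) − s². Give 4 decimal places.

mean(θ*) = (0.518 + 0.520 + 0.804 + 0.666 + 0.812 + 0.593 + 0.631 + 0.139 + 0.788) / 9 = 0.60789
bias = 0.60789 − 0.653

bias = −0.0451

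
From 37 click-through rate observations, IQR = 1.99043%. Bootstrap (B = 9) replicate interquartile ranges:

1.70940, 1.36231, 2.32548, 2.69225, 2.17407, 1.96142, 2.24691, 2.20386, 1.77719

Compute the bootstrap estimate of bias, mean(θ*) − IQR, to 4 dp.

bias = +0.0599

mean(θ*) = (1.70940 + 1.36231 + 2.32548 + 2.69225 + 2.17407 + 1.96142 + 2.24691 + 2.20386 + 1.77719) / 9 = 2.05032
bias = 2.05032 − 1.99043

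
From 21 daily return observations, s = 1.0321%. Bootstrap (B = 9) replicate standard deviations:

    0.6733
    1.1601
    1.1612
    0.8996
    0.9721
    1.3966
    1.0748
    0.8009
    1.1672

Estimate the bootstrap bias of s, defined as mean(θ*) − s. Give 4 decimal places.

mean(θ*) = (0.6733 + 1.1601 + 1.1612 + 0.8996 + 0.9721 + 1.3966 + 1.0748 + 0.8009 + 1.1672) / 9 = 1.03398
bias = 1.03398 − 1.0321

bias = +0.0019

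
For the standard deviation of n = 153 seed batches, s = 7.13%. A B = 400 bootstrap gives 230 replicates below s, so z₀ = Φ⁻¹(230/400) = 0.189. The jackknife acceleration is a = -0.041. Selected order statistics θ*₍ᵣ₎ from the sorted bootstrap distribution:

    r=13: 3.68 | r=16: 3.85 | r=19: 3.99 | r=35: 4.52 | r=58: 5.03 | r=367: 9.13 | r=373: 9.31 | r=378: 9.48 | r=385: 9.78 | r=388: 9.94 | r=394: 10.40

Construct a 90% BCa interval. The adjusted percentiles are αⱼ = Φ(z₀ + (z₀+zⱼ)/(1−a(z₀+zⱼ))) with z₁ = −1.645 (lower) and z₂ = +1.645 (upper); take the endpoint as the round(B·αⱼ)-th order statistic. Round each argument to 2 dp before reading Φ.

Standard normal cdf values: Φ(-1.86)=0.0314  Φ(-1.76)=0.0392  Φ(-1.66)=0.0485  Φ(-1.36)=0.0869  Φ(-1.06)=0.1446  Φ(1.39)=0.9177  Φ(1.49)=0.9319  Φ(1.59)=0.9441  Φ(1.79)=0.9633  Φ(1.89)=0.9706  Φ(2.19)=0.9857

(4.52, 9.94)

Lower: z₀ + z₁ = 0.189 + (-1.645) = -1.456; 1 − a(z₀+z₁) = 1 − (-0.041)(-1.456) = 0.9403; argument = 0.189 + (-1.456)/0.9403 = -1.3594 → -1.36.
α₁ = Φ(-1.36) = 0.0869; rank = round(400 × 0.0869) = 35; θ*₍35₎ = 4.52.
Upper: z₀ + z₂ = 1.834; 1 − a(z₀+z₂) = 1.0752; argument = 1.8947 → 1.89; α₂ = 0.9706; rank = 388; θ*₍388₎ = 9.94.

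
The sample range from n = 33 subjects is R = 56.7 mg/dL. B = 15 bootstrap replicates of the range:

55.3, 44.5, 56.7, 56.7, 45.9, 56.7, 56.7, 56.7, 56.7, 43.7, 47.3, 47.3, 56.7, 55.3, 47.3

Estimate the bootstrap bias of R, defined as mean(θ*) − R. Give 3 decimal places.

bias = −4.467

mean(θ*) = (55.3 + 44.5 + 56.7 + 56.7 + 45.9 + 56.7 + 56.7 + 56.7 + 56.7 + 43.7 + 47.3 + 47.3 + 56.7 + 55.3 + 47.3) / 15 = 52.2333
bias = 52.2333 − 56.7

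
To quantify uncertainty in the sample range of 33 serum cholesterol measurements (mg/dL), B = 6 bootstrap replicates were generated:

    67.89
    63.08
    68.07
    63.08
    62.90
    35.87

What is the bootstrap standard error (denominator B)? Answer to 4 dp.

Bootstrap SE is the standard deviation of the 6 replicate ranges.
Mean of replicates: (67.89 + 63.08 + 68.07 + 63.08 + 62.90 + 35.87) / 6 = 360.89000 / 6 = 60.14833
Sum of squared deviations: (+7.74167)² + (+2.93167)² + (+7.92167)² + (+2.93167)² + (+2.75167)² + (−24.27833)² = 736.88468
Variance = 736.88468 / 6 = 122.81411
SE* = √122.81411

SE* = 11.0822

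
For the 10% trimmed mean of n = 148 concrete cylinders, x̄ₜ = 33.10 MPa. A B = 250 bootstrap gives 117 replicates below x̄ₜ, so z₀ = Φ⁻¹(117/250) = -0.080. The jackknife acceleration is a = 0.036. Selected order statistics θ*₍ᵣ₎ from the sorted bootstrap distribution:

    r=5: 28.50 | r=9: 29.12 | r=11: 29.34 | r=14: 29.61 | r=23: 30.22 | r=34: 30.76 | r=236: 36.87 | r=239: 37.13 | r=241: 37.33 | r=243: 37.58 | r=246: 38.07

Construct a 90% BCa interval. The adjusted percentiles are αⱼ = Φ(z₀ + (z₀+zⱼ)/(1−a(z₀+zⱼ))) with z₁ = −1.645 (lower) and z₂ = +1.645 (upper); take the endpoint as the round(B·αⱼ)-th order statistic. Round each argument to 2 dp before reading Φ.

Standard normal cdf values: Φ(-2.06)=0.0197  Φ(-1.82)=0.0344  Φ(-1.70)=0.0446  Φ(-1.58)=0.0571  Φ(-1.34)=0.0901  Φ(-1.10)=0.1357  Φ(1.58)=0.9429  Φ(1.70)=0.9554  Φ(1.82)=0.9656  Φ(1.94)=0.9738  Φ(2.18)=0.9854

(29.34, 36.87)

Lower: z₀ + z₁ = -0.080 + (-1.645) = -1.725; 1 − a(z₀+z₁) = 1 − (0.036)(-1.725) = 1.0621; argument = -0.080 + (-1.725)/1.0621 = -1.7041 → -1.70.
α₁ = Φ(-1.70) = 0.0446; rank = round(250 × 0.0446) = 11; θ*₍11₎ = 29.34.
Upper: z₀ + z₂ = 1.565; 1 − a(z₀+z₂) = 0.9437; argument = 1.5784 → 1.58; α₂ = 0.9429; rank = 236; θ*₍236₎ = 36.87.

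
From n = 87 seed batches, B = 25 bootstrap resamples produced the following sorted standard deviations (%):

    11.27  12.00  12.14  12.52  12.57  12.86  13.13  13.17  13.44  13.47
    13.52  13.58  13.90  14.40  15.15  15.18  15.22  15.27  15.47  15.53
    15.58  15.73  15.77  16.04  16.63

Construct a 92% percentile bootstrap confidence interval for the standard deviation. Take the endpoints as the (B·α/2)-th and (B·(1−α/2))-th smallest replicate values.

(11.27, 16.04)

α = 0.08; lower rank = 25 × 0.040 = 1; upper rank = 25 × 0.960 = 24.
The 1st smallest replicate is 11.27; the 24th is 16.04.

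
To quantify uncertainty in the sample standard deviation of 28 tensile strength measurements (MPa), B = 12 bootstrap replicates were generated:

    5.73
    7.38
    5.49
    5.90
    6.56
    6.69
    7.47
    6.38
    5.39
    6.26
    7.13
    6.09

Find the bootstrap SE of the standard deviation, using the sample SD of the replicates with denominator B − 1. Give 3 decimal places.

SE* = 0.701

Bootstrap SE is the standard deviation of the 12 replicate standard deviations.
Mean of replicates: (5.73 + 7.38 + 5.49 + 5.90 + 6.56 + 6.69 + 7.47 + 6.38 + 5.39 + 6.26 + 7.13 + 6.09) / 12 = 76.4700 / 12 = 6.3725
Sum of squared deviations: (−0.6425)² + (+1.0075)² + (−0.8825)² + (−0.4725)² + (+0.1875)² + (+0.3175)² + (+1.0975)² + (+0.0075)² + (−0.9825)² + (−0.1125)² + (+0.7575)² + (−0.2825)² = 5.4020
Variance = 5.4020 / 11 = 0.4911
SE* = √0.4911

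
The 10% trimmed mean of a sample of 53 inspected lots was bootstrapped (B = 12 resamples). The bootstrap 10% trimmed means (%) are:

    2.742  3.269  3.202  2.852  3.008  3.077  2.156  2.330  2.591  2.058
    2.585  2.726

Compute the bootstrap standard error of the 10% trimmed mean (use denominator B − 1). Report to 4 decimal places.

SE* = 0.3937

Bootstrap SE is the standard deviation of the 12 replicate 10% trimmed means.
Mean of replicates: (2.742 + 3.269 + 3.202 + 2.852 + 3.008 + 3.077 + 2.156 + 2.330 + 2.591 + 2.058 + 2.585 + 2.726) / 12 = 32.59600 / 12 = 2.71633
Sum of squared deviations: (+0.02567)² + (+0.55267)² + (+0.48567)² + (+0.13567)² + (+0.29167)² + (+0.36067)² + (−0.56033)² + (−0.38633)² + (−0.12533)² + (−0.65833)² + (−0.13133)² + (+0.00967)² = 1.70521
Variance = 1.70521 / 11 = 0.15502
SE* = √0.15502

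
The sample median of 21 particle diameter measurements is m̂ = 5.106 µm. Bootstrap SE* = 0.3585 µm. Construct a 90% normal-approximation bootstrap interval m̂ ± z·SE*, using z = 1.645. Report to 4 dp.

(4.5163, 5.6957)

Margin = 1.645 × 0.3585 = 0.58973
Interval: 5.106 ± 0.58973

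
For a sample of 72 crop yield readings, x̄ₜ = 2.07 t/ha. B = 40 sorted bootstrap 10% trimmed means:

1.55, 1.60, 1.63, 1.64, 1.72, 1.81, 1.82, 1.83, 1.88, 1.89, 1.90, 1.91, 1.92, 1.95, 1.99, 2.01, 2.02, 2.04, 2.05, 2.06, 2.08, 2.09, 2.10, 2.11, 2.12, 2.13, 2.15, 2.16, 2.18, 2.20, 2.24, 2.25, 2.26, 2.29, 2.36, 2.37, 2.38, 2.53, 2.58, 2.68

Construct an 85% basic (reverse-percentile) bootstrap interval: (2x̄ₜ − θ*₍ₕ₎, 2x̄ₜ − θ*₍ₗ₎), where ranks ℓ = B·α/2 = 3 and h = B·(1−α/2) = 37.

(1.76, 2.51)

Percentile endpoints at ranks 3 and 37: θ*₍3₎ = 1.63, θ*₍37₎ = 2.38.
Basic interval reflects these around x̄ₜ:
  lower = 2 × 2.07 − 2.38 = 1.76
  upper = 2 × 2.07 − 1.63 = 2.51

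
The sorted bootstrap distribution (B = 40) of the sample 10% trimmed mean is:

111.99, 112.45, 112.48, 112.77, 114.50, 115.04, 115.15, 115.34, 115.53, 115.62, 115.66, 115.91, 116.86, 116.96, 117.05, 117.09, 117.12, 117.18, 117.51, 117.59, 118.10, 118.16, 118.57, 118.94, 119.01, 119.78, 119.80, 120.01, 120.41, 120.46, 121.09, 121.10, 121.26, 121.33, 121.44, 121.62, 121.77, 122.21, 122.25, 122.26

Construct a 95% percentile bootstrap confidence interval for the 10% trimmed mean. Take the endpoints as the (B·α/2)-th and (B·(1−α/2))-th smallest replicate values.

(111.99, 122.25)

α = 0.05; lower rank = 40 × 0.025 = 1; upper rank = 40 × 0.975 = 39.
The 1st smallest replicate is 111.99; the 39th is 122.25.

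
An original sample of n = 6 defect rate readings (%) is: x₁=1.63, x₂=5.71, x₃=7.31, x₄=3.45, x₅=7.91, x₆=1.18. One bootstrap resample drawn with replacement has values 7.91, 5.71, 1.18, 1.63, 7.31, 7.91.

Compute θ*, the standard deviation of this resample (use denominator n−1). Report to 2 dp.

θ* = 3.11

Mean = 5.2750; sum of squared deviations = 48.2720
s² = 48.2720 / 5 = 9.6544
s = √9.6544 = 3.11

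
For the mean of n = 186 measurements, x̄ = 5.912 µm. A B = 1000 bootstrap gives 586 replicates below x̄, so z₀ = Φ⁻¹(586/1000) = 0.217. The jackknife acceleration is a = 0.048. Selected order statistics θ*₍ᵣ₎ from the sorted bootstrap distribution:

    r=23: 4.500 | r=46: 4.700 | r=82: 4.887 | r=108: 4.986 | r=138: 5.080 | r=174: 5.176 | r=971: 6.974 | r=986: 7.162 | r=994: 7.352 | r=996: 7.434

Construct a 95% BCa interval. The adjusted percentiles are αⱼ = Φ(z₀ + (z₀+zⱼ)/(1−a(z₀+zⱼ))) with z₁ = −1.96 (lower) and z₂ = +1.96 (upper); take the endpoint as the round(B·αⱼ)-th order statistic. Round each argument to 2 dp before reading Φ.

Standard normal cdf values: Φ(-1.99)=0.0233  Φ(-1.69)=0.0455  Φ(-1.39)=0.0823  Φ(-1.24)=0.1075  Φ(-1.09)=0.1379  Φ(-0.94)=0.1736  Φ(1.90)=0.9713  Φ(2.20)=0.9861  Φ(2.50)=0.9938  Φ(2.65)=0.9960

(4.887, 7.434)

Lower: z₀ + z₁ = 0.217 + (-1.960) = -1.743; 1 − a(z₀+z₁) = 1 − (0.048)(-1.743) = 1.0837; argument = 0.217 + (-1.743)/1.0837 = -1.3914 → -1.39.
α₁ = Φ(-1.39) = 0.0823; rank = round(1000 × 0.0823) = 82; θ*₍82₎ = 4.887.
Upper: z₀ + z₂ = 2.177; 1 − a(z₀+z₂) = 0.8955; argument = 2.6480 → 2.65; α₂ = 0.9960; rank = 996; θ*₍996₎ = 7.434.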